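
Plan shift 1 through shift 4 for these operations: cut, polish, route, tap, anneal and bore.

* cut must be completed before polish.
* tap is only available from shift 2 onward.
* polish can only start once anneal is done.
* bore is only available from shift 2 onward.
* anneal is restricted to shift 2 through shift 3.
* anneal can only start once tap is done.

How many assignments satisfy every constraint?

36

Splitting on cut: it can be shift 1 (12), shift 2 (12), shift 3 (12). Listing each branch's schedules as (polish, route, tap, anneal, bore) by shift number:
cut=shift 1: (4,1,2,3,2) (4,1,2,3,3) (4,1,2,3,4) (4,2,2,3,2) (4,2,2,3,3) (4,2,2,3,4) (4,3,2,3,2) (4,3,2,3,3) (4,3,2,3,4) (4,4,2,3,2) (4,4,2,3,3) (4,4,2,3,4) — 12.
cut=shift 2: (4,1,2,3,2) (4,1,2,3,3) (4,1,2,3,4) (4,2,2,3,2) (4,2,2,3,3) (4,2,2,3,4) (4,3,2,3,2) (4,3,2,3,3) (4,3,2,3,4) (4,4,2,3,2) (4,4,2,3,3) (4,4,2,3,4) — 12.
cut=shift 3: (4,1,2,3,2) (4,1,2,3,3) (4,1,2,3,4) (4,2,2,3,2) (4,2,2,3,3) (4,2,2,3,4) (4,3,2,3,2) (4,3,2,3,3) (4,3,2,3,4) (4,4,2,3,2) (4,4,2,3,3) (4,4,2,3,4) — 12.
Summing: 12 + 12 + 12 = 36.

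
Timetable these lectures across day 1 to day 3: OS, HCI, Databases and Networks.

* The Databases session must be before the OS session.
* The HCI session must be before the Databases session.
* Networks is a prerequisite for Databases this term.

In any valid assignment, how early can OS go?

Precedence pushes OS to at least day 3.
OS at day 3 is achievable: Networks -> day 1; Databases -> day 2; HCI -> day 1; OS -> day 3.

day 3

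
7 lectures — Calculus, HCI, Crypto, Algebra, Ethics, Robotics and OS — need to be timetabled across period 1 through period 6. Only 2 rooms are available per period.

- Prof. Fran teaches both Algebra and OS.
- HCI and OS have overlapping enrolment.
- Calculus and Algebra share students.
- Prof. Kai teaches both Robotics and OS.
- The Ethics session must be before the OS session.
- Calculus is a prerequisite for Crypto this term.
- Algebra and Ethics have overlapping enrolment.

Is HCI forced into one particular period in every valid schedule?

HCI can be period 1 (e.g. Crypto -> period 2; Calculus -> period 1; HCI -> period 1; Robotics -> period 4; Ethics -> period 2; OS -> period 3; Algebra -> period 4) or period 2 (e.g. OS=period 3; Crypto=period 2; Ethics=period 1; Algebra=period 4; Robotics=period 4; HCI=period 2; Calculus=period 1).

No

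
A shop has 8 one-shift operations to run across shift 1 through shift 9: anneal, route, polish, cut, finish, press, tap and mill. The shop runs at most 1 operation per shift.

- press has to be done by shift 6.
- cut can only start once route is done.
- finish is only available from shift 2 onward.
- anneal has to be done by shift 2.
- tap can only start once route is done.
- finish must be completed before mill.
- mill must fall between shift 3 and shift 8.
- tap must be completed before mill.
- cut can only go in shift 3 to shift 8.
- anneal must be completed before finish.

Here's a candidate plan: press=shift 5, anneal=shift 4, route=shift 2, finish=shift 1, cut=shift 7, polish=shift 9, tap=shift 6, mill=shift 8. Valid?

Invalid. anneal must be completed before finish.

The shop runs at most 1 operation per shift — holds.
anneal has to be done by shift 2 — violated.
press has to be done by shift 6 — holds.
finish is only available from shift 2 onward — violated.
cut can only start once route is done — holds.
mill must fall between shift 3 and shift 8 — holds.
finish must be completed before mill — holds.
anneal must be completed before finish — violated.
tap can only start once route is done — holds.
cut can only go in shift 3 to shift 8 — holds.
tap must be completed before mill — holds.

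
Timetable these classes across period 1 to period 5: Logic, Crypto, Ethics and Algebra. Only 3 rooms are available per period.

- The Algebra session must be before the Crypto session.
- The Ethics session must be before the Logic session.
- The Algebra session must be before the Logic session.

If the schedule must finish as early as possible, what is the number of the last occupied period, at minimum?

2

The precedence chain requires at least 2 distinct periods.
With at most 3 per period and 4 classes, at least 2 periods are needed.
2 works (last occupied period: period 2): for example Ethics -> period 1, Algebra -> period 1, Crypto -> period 2, Logic -> period 2.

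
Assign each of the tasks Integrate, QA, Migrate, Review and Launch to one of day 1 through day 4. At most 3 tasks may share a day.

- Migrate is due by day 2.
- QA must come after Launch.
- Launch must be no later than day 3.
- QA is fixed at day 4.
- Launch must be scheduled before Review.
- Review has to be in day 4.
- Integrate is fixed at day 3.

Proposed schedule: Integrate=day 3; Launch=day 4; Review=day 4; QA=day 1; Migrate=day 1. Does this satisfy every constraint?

At most 3 tasks may share a day — holds.
Launch must be no later than day 3 — violated.
QA is fixed at day 4 — violated.
Launch must be scheduled before Review — violated.
Migrate is due by day 2 — holds.
Integrate is fixed at day 3 — holds.
Review has to be in day 4 — holds.
QA must come after Launch — violated.

No. QA must come after Launch is not satisfied.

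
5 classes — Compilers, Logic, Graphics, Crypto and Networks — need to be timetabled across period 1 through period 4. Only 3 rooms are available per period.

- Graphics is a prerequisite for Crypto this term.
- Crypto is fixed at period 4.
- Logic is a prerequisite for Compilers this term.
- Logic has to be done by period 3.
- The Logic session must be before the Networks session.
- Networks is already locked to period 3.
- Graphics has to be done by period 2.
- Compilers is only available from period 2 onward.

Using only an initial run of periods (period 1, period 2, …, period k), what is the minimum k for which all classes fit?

4

The precedence chain requires at least 2 distinct periods.
With at most 3 per period and 5 classes, at least 2 periods are needed.
Crypto can't be placed before period 4, so the schedule must run through at least period 4.
4 works (last occupied period: period 4): for example Compilers in period 2, Crypto in period 4, Logic in period 1, Graphics in period 1, Networks in period 3.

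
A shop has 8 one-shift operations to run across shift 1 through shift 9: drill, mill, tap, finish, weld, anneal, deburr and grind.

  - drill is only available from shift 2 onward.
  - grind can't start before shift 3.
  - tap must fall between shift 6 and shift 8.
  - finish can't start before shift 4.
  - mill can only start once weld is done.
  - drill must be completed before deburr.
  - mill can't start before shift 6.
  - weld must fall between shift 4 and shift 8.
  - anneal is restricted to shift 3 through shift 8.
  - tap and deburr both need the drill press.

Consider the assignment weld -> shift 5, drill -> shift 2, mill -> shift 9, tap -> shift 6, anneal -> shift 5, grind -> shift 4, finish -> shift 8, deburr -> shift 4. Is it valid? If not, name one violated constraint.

drill must be completed before deburr — holds.
tap must fall between shift 6 and shift 8 — holds.
anneal is restricted to shift 3 through shift 8 — holds.
mill can only start once weld is done — holds.
finish can't start before shift 4 — holds.
tap and deburr both need the drill press — holds.
mill can't start before shift 6 — holds.
grind can't start before shift 3 — holds.
weld must fall between shift 4 and shift 8 — holds.
drill is only available from shift 2 onward — holds.

Yes, all constraints hold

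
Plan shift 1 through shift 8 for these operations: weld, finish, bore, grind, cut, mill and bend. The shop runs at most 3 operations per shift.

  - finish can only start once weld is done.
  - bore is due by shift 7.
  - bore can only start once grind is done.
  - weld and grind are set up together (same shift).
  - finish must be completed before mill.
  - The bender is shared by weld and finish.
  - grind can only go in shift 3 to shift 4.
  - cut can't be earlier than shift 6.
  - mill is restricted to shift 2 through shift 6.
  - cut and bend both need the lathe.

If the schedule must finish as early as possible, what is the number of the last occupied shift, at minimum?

The precedence chain requires at least 3 distinct shifts.
With at most 3 per shift and 7 operations, at least 3 shifts are needed.
cut can't be placed before shift 6, so the schedule must run through at least shift 6.
6 works (last occupied shift: shift 6): for example cut=shift 6; grind=shift 3; weld=shift 3; finish=shift 4; bend=shift 1; bore=shift 4; mill=shift 5.

6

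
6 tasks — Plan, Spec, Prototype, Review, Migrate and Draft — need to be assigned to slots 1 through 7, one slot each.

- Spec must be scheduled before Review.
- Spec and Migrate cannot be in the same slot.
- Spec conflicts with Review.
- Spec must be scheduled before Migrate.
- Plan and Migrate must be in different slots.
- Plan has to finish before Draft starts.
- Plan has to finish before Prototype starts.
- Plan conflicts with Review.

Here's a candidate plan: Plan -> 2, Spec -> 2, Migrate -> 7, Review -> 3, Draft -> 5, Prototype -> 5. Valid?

Yes

Spec must be scheduled before Migrate — holds.
Spec conflicts with Review — holds.
Plan has to finish before Prototype starts — holds.
Spec must be scheduled before Review — holds.
Spec and Migrate cannot be in the same slot — holds.
Plan and Migrate must be in different slots — holds.
Plan has to finish before Draft starts — holds.
Plan conflicts with Review — holds.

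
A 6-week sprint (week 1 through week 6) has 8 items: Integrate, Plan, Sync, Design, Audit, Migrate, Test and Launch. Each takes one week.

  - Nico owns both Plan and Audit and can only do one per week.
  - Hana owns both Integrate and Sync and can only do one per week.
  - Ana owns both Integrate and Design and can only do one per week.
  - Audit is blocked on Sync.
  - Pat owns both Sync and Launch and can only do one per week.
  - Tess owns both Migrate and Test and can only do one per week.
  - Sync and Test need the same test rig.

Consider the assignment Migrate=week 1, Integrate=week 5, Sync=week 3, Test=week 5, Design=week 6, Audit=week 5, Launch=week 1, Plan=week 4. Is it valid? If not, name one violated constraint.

Nico owns both Plan and Audit and can only do one per week — holds.
Pat owns both Sync and Launch and can only do one per week — holds.
Ana owns both Integrate and Design and can only do one per week — holds.
Hana owns both Integrate and Sync and can only do one per week — holds.
Sync and Test need the same test rig — holds.
Tess owns both Migrate and Test and can only do one per week — holds.
Audit is blocked on Sync — holds.

Yes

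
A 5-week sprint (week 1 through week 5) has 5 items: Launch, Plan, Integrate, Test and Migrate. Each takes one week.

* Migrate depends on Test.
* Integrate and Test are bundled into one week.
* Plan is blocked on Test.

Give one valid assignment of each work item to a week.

Migrate -> week 2, Test -> week 1, Integrate -> week 1, Plan -> week 2, Launch -> week 1

Checking: Test(week 1) before Migrate(week 2); Test(week 1) before Plan(week 2); Integrate = Test = week 1.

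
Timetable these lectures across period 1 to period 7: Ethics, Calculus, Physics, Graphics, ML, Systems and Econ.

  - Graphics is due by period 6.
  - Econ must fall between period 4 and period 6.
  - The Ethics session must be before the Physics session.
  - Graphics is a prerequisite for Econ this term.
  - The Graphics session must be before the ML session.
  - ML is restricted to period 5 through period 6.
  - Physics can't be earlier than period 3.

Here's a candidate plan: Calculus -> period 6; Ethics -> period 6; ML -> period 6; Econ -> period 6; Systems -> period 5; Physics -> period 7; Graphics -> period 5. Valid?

Yes, all constraints hold

Econ must fall between period 4 and period 6 — holds.
Physics can't be earlier than period 3 — holds.
Graphics is due by period 6 — holds.
The Ethics session must be before the Physics session — holds.
Graphics is a prerequisite for Econ this term — holds.
The Graphics session must be before the ML session — holds.
ML is restricted to period 5 through period 6 — holds.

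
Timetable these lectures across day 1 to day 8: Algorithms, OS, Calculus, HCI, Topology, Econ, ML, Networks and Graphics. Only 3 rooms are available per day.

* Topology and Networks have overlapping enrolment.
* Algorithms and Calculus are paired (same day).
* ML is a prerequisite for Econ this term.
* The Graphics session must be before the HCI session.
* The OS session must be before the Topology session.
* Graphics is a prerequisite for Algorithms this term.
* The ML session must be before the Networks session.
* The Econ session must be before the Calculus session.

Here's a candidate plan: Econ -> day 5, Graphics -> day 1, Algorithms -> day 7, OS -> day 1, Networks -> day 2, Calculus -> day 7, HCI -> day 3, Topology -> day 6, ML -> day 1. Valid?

Yes

Algorithms and Calculus are paired (same day) — holds.
The ML session must be before the Networks session — holds.
The Econ session must be before the Calculus session — holds.
Topology and Networks have overlapping enrolment — holds.
Graphics is a prerequisite for Algorithms this term — holds.
ML is a prerequisite for Econ this term — holds.
The Graphics session must be before the HCI session — holds.
The OS session must be before the Topology session — holds.
Only 3 rooms are available per day — holds.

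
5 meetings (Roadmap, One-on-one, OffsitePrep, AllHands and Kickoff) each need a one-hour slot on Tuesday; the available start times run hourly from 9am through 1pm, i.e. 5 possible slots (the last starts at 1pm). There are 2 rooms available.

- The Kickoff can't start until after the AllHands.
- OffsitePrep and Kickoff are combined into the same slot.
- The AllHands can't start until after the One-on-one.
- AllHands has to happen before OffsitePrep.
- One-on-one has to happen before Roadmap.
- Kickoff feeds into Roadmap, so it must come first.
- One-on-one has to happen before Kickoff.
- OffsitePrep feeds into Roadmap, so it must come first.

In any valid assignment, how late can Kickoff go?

12pm

Precedence pushes Kickoff to at least 11am; downstream work caps Kickoff at 12pm.
Kickoff at 12pm is achievable: OffsitePrep=12pm, Roadmap=1pm, One-on-one=9am, Kickoff=12pm, AllHands=10am.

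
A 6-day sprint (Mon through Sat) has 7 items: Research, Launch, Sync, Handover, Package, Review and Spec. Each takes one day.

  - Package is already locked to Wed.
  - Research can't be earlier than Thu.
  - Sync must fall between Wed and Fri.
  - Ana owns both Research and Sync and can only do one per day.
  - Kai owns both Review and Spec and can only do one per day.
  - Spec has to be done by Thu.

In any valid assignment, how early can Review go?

Mon

Review at Mon is achievable: Spec in Tue; Review in Mon; Package in Wed; Launch in Mon; Sync in Wed; Handover in Mon; Research in Thu.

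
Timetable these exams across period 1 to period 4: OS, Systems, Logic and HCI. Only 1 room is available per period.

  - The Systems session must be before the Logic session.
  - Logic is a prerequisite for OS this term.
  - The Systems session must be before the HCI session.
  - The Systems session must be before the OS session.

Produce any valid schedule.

OS in period 3, Systems in period 1, HCI in period 4, Logic in period 2

Checking: Systems(period 1) before HCI(period 4); Systems(period 1) before OS(period 3); Logic(period 2) before OS(period 3); Systems(period 1) before Logic(period 2); max 1 per period (cap 1).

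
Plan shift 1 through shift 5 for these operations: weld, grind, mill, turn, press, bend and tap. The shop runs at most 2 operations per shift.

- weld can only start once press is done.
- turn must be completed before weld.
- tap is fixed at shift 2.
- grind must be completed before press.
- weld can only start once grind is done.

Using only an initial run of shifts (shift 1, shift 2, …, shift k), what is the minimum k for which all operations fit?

4

The precedence chain requires at least 3 distinct shifts.
With at most 2 per shift and 7 operations, at least 4 shifts are needed.
4 works (last occupied shift: shift 4): for example grind=shift 1; bend=shift 4; tap=shift 2; weld=shift 3; turn=shift 1; press=shift 2; mill=shift 3.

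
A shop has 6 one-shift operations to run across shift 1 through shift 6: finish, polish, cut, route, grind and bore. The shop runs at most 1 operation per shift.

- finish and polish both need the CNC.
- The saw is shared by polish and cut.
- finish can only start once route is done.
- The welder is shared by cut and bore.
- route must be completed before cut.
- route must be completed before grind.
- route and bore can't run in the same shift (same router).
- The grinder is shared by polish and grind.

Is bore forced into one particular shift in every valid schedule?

No

bore can be shift 1 (e.g. bore in shift 1; polish in shift 6; grind in shift 5; route in shift 2; cut in shift 4; finish in shift 3) or shift 2 (e.g. bore in shift 2, grind in shift 5, route in shift 1, polish in shift 6, finish in shift 3, cut in shift 4).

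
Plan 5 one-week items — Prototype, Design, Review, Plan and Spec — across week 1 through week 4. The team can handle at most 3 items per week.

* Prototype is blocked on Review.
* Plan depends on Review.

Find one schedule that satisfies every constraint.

Spec -> week 1, Prototype -> week 2, Design -> week 1, Review -> week 1, Plan -> week 2

Checking: Review(week 1) before Prototype(week 2); Review(week 1) before Plan(week 2); max 3 per week (cap 3).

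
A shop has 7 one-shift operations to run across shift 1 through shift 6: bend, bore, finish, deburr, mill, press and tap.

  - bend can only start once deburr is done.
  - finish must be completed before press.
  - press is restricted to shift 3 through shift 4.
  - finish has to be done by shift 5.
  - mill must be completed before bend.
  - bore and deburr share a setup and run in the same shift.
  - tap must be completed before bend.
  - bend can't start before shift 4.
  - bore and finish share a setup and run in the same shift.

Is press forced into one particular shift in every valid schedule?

press can be shift 3 (e.g. finish=shift 1, bore=shift 1, press=shift 3, bend=shift 4, deburr=shift 1, mill=shift 1, tap=shift 1) or shift 4 (e.g. finish in shift 1, bore in shift 1, mill in shift 1, press in shift 4, deburr in shift 1, bend in shift 4, tap in shift 1).

No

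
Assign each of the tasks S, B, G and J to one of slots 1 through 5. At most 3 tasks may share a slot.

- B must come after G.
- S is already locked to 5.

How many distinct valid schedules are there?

Splitting on B: it can be 2 (5), 3 (10), 4 (15), 5 (20). Listing each branch's schedules as (S, G, J):
B=2: (5,1,1) (5,1,2) (5,1,3) (5,1,4) (5,1,5) — 5.
B=3: (5,1,1) (5,1,2) (5,1,3) (5,1,4) (5,1,5) (5,2,1) (5,2,2) (5,2,3) (5,2,4) (5,2,5) — 10.
B=4: (5,1,1) (5,1,2) (5,1,3) (5,1,4) (5,1,5) (5,2,1) (5,2,2) (5,2,3) (5,2,4) (5,2,5) (5,3,1) (5,3,2) (5,3,3) (5,3,4) (5,3,5) — 15.
B=5: (5,1,1) (5,1,2) (5,1,3) (5,1,4) (5,1,5) (5,2,1) (5,2,2) (5,2,3) (5,2,4) (5,2,5) (5,3,1) (5,3,2) (5,3,3) (5,3,4) (5,3,5) (5,4,1) (5,4,2) (5,4,3) (5,4,4) (5,4,5) — 20.
Summing: 5 + 10 + 15 + 20 = 50.

50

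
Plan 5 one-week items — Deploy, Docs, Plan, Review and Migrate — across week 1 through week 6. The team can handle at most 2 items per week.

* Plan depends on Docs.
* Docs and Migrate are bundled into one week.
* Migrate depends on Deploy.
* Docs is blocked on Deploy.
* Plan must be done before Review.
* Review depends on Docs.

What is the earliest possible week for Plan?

week 3

Precedence pushes Plan to at least week 3; downstream work caps Plan at week 5.
Plan at week 3 is achievable: Migrate in week 2; Plan in week 3; Docs in week 2; Review in week 4; Deploy in week 1.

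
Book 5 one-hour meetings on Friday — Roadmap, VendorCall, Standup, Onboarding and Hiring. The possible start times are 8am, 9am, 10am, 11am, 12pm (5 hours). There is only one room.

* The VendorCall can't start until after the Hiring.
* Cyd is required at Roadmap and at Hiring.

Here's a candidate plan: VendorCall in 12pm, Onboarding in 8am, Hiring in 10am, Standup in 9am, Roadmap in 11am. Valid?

Cyd is required at Roadmap and at Hiring — holds.
The VendorCall can't start until after the Hiring — holds.
There is only one room — holds.

Valid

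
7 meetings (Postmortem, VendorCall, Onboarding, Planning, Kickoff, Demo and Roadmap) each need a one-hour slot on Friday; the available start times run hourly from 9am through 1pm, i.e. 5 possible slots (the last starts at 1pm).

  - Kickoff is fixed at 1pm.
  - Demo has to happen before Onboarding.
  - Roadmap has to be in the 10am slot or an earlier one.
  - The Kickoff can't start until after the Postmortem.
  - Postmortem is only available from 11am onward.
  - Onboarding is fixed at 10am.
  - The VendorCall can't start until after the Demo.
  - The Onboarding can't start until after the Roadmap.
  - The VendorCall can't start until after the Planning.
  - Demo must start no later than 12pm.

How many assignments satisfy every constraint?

20

Splitting on Postmortem: it can be 11am (10), 12pm (10). Listing each branch's schedules as (VendorCall, Onboarding, Planning, Kickoff, Demo, Roadmap):
Postmortem=11am: (10am,10am,9am,1pm,9am,9am) (11am,10am,9am,1pm,9am,9am) (11am,10am,10am,1pm,9am,9am) (12pm,10am,9am,1pm,9am,9am) (12pm,10am,10am,1pm,9am,9am) (12pm,10am,11am,1pm,9am,9am) (1pm,10am,9am,1pm,9am,9am) (1pm,10am,10am,1pm,9am,9am) (1pm,10am,11am,1pm,9am,9am) (1pm,10am,12pm,1pm,9am,9am) — 10.
Postmortem=12pm: (10am,10am,9am,1pm,9am,9am) (11am,10am,9am,1pm,9am,9am) (11am,10am,10am,1pm,9am,9am) (12pm,10am,9am,1pm,9am,9am) (12pm,10am,10am,1pm,9am,9am) (12pm,10am,11am,1pm,9am,9am) (1pm,10am,9am,1pm,9am,9am) (1pm,10am,10am,1pm,9am,9am) (1pm,10am,11am,1pm,9am,9am) (1pm,10am,12pm,1pm,9am,9am) — 10.
Summing: 10 + 10 = 20.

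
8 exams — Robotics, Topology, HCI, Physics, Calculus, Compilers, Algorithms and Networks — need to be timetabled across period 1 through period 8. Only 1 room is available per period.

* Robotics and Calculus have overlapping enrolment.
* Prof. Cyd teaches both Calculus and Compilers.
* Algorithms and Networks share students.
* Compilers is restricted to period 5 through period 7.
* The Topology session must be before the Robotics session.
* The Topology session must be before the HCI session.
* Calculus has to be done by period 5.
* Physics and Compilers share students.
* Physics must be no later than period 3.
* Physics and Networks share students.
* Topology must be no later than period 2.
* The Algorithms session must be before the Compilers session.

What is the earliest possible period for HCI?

Precedence pushes HCI to at least period 2.
HCI at period 2 is achievable: Physics in period 3; Algorithms in period 5; Compilers in period 6; Robotics in period 7; Calculus in period 4; Networks in period 8; Topology in period 1; HCI in period 2.

period 2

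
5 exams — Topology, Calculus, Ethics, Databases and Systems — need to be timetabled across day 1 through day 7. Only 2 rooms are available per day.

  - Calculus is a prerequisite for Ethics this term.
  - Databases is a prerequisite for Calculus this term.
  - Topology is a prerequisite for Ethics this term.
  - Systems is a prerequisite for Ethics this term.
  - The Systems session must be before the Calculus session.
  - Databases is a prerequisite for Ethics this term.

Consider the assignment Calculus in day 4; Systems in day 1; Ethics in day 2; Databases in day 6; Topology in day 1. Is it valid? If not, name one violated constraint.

Databases is a prerequisite for Calculus this term — violated.
Topology is a prerequisite for Ethics this term — holds.
Only 2 rooms are available per day — holds.
Calculus is a prerequisite for Ethics this term — violated.
Systems is a prerequisite for Ethics this term — holds.
Databases is a prerequisite for Ethics this term — violated.
The Systems session must be before the Calculus session — holds.

No — it violates: Databases is a prerequisite for Ethics this term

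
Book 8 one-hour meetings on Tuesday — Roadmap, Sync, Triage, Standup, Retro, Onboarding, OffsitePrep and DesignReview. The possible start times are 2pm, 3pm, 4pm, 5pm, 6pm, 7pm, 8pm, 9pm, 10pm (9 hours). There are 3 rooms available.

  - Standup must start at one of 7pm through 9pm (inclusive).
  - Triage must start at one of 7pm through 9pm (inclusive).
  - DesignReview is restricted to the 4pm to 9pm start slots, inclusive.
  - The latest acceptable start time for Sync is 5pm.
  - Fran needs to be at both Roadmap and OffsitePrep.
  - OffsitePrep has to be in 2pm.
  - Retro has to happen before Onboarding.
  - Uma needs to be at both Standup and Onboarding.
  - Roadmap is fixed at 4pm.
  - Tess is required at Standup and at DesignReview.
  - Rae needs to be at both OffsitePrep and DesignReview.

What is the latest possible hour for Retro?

9pm

Downstream work caps Retro at 9pm.
Retro at 9pm is achievable: Triage -> 7pm, Onboarding -> 10pm, Retro -> 9pm, Sync -> 2pm, Roadmap -> 4pm, Standup -> 7pm, OffsitePrep -> 2pm, DesignReview -> 4pm.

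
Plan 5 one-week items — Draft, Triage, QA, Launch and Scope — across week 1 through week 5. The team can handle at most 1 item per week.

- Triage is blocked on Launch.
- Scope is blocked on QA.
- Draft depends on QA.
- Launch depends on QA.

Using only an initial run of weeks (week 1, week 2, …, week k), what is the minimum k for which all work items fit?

The precedence chain requires at least 3 distinct weeks.
With at most 1 per week and 5 work items, at least 5 weeks are needed.
5 works (last occupied week: week 5): for example Draft=week 3, Scope=week 5, Triage=week 4, Launch=week 2, QA=week 1.

5 weeks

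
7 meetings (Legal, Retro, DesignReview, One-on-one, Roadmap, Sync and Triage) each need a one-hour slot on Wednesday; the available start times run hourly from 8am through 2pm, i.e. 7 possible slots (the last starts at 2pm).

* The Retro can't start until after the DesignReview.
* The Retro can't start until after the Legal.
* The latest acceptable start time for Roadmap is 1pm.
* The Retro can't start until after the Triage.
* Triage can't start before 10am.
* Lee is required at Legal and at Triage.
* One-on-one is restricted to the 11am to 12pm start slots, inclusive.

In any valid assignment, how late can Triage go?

1pm

Triage is available from 10am; downstream work caps Triage at 1pm.
Triage at 1pm is achievable: Roadmap=8am, One-on-one=11am, Sync=8am, Retro=2pm, Triage=1pm, DesignReview=8am, Legal=8am.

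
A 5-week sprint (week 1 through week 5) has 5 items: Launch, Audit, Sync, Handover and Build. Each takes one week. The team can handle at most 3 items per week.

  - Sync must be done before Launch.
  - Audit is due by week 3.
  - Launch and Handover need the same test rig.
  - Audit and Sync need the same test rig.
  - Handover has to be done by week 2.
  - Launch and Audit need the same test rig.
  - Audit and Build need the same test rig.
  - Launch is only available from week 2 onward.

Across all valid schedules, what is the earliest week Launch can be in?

week 2

Launch is available from week 2.
Launch at week 2 is achievable: Handover in week 1; Build in week 1; Sync in week 1; Audit in week 3; Launch in week 2.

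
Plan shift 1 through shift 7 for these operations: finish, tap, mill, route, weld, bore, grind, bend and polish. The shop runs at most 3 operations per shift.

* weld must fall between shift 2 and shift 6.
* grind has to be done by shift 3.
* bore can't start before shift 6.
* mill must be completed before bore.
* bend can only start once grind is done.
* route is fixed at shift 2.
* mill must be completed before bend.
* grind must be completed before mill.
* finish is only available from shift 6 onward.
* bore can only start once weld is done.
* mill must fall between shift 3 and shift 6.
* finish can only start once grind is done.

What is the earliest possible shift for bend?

Precedence pushes bend to at least shift 4.
bend at shift 4 is achievable: finish=shift 6; route=shift 2; grind=shift 1; mill=shift 3; bend=shift 4; tap=shift 1; weld=shift 2; bore=shift 6; polish=shift 1.

shift 4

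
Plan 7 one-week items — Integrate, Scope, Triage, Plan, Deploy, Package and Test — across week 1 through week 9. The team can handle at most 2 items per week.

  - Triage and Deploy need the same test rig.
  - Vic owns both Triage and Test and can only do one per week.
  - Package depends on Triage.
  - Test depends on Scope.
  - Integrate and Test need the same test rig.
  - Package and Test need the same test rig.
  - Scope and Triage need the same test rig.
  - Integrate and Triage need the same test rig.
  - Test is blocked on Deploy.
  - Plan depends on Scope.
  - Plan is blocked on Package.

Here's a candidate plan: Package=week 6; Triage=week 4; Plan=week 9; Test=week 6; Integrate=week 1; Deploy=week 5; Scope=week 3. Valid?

No — it violates: Package and Test need the same test rig

Vic owns both Triage and Test and can only do one per week — holds.
Package depends on Triage — holds.
The team can handle at most 2 items per week — holds.
Package and Test need the same test rig — violated.
Test depends on Scope — holds.
Triage and Deploy need the same test rig — holds.
Integrate and Test need the same test rig — holds.
Plan is blocked on Package — holds.
Plan depends on Scope — holds.
Scope and Triage need the same test rig — holds.
Test is blocked on Deploy — holds.
Integrate and Triage need the same test rig — holds.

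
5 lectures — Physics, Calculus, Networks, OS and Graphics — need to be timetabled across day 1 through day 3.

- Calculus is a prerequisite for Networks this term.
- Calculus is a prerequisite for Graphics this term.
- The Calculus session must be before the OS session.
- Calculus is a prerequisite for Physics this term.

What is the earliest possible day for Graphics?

Precedence pushes Graphics to at least day 2.
Graphics at day 2 is achievable: Graphics=day 2, OS=day 2, Physics=day 2, Calculus=day 1, Networks=day 2.

day 2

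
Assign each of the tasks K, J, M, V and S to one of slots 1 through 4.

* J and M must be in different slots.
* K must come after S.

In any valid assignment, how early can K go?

Precedence pushes K to at least 2.
K at 2 is achievable: S -> 1; M -> 2; J -> 1; V -> 1; K -> 2.

2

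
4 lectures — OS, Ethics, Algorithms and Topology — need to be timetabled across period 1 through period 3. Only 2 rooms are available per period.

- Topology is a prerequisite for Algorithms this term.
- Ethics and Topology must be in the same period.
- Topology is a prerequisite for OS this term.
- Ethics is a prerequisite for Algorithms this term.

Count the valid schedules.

5

Splitting on OS: it can be period 2 (2), period 3 (3). Listing each branch's schedules as (Ethics, Algorithms, Topology) by period number:
OS=period 2: (1,2,1) (1,3,1) — 2.
OS=period 3: (1,2,1) (1,3,1) (2,3,2) — 3.
Summing: 2 + 3 = 5.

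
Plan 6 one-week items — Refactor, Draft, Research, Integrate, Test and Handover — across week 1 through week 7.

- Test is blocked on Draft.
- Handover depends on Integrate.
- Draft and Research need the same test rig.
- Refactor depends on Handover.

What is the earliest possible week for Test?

week 2

Precedence pushes Test to at least week 2.
Test at week 2 is achievable: Handover=week 2; Draft=week 1; Refactor=week 3; Test=week 2; Integrate=week 1; Research=week 2.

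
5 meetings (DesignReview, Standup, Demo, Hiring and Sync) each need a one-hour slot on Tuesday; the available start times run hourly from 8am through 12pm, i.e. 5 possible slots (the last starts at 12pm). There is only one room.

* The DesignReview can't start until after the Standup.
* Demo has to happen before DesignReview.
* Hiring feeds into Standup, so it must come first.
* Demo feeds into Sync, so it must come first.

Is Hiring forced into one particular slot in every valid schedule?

No

Hiring can be 8am (e.g. Demo -> 10am, Standup -> 9am, Sync -> 12pm, DesignReview -> 11am, Hiring -> 8am) or 9am (e.g. DesignReview -> 11am, Hiring -> 9am, Sync -> 12pm, Standup -> 10am, Demo -> 8am).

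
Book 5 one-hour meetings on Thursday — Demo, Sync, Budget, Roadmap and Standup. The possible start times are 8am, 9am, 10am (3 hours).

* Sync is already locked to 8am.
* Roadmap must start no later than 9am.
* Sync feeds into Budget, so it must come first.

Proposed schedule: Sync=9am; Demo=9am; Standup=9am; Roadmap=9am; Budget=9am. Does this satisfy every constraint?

No — it violates: Sync is already locked to 8am

Roadmap must start no later than 9am — holds.
Sync feeds into Budget, so it must come first — violated.
Sync is already locked to 8am — violated.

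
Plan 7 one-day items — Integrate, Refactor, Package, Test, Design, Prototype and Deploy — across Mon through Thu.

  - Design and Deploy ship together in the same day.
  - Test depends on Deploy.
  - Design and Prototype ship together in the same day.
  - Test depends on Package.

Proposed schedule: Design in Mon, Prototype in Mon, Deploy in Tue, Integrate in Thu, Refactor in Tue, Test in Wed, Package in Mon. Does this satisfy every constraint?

Test depends on Deploy — holds.
Design and Deploy ship together in the same day — violated.
Design and Prototype ship together in the same day — holds.
Test depends on Package — holds.

No. Design and Deploy ship together in the same day is not satisfied.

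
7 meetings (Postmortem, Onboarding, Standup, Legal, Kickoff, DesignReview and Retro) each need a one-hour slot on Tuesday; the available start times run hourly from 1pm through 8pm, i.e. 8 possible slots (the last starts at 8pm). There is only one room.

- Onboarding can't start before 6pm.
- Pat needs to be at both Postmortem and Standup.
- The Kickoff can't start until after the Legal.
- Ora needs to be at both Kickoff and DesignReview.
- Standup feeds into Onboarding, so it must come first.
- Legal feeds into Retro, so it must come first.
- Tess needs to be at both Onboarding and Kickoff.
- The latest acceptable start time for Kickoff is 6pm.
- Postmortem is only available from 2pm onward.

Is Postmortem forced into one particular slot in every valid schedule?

No

Postmortem can be 2pm (e.g. Postmortem in 2pm; Onboarding in 6pm; DesignReview in 7pm; Legal in 1pm; Standup in 4pm; Kickoff in 3pm; Retro in 5pm) or 3pm (e.g. Kickoff=2pm, Standup=4pm, Postmortem=3pm, DesignReview=7pm, Onboarding=6pm, Retro=5pm, Legal=1pm).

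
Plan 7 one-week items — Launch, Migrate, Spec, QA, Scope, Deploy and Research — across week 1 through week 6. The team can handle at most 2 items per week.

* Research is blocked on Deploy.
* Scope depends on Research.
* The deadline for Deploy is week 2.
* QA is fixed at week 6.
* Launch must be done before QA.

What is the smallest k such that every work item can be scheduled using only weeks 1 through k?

6 weeks

The precedence chain requires at least 3 distinct weeks.
With at most 2 per week and 7 work items, at least 4 weeks are needed.
QA can't be placed before week 6, so the schedule must run through at least week 6.
6 works (last occupied week: week 6): for example Spec -> week 3; Migrate -> week 2; Scope -> week 3; Deploy -> week 1; Research -> week 2; Launch -> week 1; QA -> week 6.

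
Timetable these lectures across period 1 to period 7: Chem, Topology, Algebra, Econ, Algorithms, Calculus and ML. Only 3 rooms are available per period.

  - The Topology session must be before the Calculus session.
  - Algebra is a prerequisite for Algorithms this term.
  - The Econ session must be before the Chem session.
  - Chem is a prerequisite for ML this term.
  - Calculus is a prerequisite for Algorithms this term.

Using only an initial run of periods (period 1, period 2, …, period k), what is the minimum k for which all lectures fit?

3 periods

The precedence chain requires at least 3 distinct periods.
With at most 3 per period and 7 lectures, at least 3 periods are needed.
3 works (last occupied period: period 3): for example ML in period 3, Chem in period 2, Econ in period 1, Algorithms in period 3, Algebra in period 1, Calculus in period 2, Topology in period 1.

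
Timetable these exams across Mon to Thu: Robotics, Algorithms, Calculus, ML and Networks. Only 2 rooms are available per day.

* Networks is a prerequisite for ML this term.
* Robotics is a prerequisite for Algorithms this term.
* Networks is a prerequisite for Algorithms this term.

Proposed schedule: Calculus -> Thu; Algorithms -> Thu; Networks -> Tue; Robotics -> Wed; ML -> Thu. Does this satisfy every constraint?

Networks is a prerequisite for ML this term — holds.
Only 2 rooms are available per day — violated.
Networks is a prerequisite for Algorithms this term — holds.
Robotics is a prerequisite for Algorithms this term — holds.

No. Only 2 rooms are available per day is not satisfied.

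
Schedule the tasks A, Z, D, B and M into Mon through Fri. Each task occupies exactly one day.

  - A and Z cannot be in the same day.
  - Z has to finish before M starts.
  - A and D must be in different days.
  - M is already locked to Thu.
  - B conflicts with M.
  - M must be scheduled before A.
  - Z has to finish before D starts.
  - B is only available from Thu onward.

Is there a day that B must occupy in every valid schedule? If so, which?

Fri

B's window is Thu–Fri.
M is fixed at Thu, and B can't share a day with M.
So B must be Fri.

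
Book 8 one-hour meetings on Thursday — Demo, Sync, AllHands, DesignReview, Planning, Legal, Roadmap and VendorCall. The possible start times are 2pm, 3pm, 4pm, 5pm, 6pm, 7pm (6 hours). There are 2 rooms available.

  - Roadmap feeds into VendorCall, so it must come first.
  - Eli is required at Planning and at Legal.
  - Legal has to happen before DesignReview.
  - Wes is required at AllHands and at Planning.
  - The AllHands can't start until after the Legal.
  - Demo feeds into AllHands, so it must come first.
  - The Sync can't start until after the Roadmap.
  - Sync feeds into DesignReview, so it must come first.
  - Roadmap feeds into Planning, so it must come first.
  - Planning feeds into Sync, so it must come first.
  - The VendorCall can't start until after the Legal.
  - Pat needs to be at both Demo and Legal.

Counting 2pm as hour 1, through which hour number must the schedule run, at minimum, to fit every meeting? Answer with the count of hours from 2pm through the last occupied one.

The precedence chain requires at least 4 distinct hours.
With at most 2 per hour and 8 meetings, at least 4 hours are needed.
4 works (last occupied hour: 5pm): for example DesignReview=5pm; AllHands=4pm; Demo=3pm; Sync=4pm; Roadmap=2pm; Legal=2pm; VendorCall=5pm; Planning=3pm.

4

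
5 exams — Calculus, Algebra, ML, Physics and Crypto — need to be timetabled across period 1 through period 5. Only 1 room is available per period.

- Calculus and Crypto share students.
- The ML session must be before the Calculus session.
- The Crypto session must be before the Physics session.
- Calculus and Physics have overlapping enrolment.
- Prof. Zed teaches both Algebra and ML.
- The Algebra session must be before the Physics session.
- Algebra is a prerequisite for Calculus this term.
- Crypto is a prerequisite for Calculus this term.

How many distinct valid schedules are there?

14

Splitting on Calculus: it can be period 4 (6), period 5 (8). Listing each branch's schedules as (Algebra, ML, Physics, Crypto) by period number:
Calculus=period 4: (1,2,5,3) (1,3,5,2) (2,1,5,3) (2,3,5,1) (3,1,5,2) (3,2,5,1) — 6.
Calculus=period 5: (1,2,4,3) (1,3,4,2) (1,4,3,2) (2,1,4,3) (2,3,4,1) (2,4,3,1) (3,1,4,2) (3,2,4,1) — 8.
Summing: 6 + 8 = 14.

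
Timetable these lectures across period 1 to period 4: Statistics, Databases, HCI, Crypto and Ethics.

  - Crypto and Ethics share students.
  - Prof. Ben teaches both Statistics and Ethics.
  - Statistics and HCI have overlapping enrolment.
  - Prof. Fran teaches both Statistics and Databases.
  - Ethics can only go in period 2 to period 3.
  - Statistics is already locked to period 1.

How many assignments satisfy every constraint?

54

Splitting on Databases: it can be period 2 (18), period 3 (18), period 4 (18). Listing each branch's schedules as (Statistics, HCI, Crypto, Ethics) by period number:
Databases=period 2: (1,2,1,2) (1,2,1,3) (1,2,2,3) (1,2,3,2) (1,2,4,2) (1,2,4,3) (1,3,1,2) (1,3,1,3) (1,3,2,3) (1,3,3,2) (1,3,4,2) (1,3,4,3) (1,4,1,2) (1,4,1,3) (1,4,2,3) (1,4,3,2) (1,4,4,2) (1,4,4,3) — 18.
Databases=period 3: (1,2,1,2) (1,2,1,3) (1,2,2,3) (1,2,3,2) (1,2,4,2) (1,2,4,3) (1,3,1,2) (1,3,1,3) (1,3,2,3) (1,3,3,2) (1,3,4,2) (1,3,4,3) (1,4,1,2) (1,4,1,3) (1,4,2,3) (1,4,3,2) (1,4,4,2) (1,4,4,3) — 18.
Databases=period 4: (1,2,1,2) (1,2,1,3) (1,2,2,3) (1,2,3,2) (1,2,4,2) (1,2,4,3) (1,3,1,2) (1,3,1,3) (1,3,2,3) (1,3,3,2) (1,3,4,2) (1,3,4,3) (1,4,1,2) (1,4,1,3) (1,4,2,3) (1,4,3,2) (1,4,4,2) (1,4,4,3) — 18.
Summing: 18 + 18 + 18 = 54.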